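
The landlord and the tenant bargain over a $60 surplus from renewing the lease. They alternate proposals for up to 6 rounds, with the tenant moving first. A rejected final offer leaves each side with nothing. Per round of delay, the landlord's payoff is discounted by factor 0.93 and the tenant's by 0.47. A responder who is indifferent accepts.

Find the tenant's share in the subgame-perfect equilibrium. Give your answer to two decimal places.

Round 6 (the landlord proposes): rejection yields 0 for the tenant; the landlord offers 0 and keeps 60.
Round 5 (the tenant proposes): the landlord can get 60 next round, worth 0.93 × 60 = 55.8 now, so the tenant offers 55.8, keeping 4.2.
Round 4 (the landlord proposes): the tenant can get 4.2 next round, worth 0.47 × 4.2 = 1.974 now, so the landlord offers 1.974, keeping 58.026.
Round 3 (the tenant proposes): the landlord can get 58.026 next round, worth 0.93 × 58.026 = 53.96418 now; the tenant offers that and keeps 6.03582.
Round 2 (the landlord proposes): the tenant can get 6.03582 next round, worth 0.47 × 6.03582 = 2.8368354 now; the landlord offers that and keeps 57.1631646.
Round 1 (the tenant proposes): the landlord can get 57.1631646 next round, worth 0.93 × 57.1631646 = 53.161743078 now, so the tenant offers 53.161743078, keeping 6.838256922.

6.84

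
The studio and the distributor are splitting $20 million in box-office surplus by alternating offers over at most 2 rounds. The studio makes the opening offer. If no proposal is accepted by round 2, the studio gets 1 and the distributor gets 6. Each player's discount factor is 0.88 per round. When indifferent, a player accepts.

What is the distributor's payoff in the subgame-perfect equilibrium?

16.72

Work backward from the last round.
Round 2 (the distributor proposes): the studio gets 1 if talks fail, so the distributor offers 1 and keeps 19.
Round 1 (the studio proposes): the distributor can get 19 next round, worth 0.88 × 19 = 16.72 now; the studio offers that and keeps 3.28.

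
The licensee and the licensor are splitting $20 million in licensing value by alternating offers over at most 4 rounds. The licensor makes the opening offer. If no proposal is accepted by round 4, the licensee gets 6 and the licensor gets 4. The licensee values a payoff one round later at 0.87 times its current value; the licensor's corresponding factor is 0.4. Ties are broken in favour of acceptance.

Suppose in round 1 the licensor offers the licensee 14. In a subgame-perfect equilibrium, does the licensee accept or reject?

Round 4 (the licensee proposes): the licensor gets 4 if talks fail, so the licensee offers 4 and keeps 16.
Round 3 (the licensor proposes): the licensee can get 16 next round, worth 0.87 × 16 = 13.92 now. The licensor offers 13.92 and keeps 20 − 13.92 = 6.08.
Round 2 (the licensee proposes): the licensor can get 6.08 next round, worth 0.4 × 6.08 = 2.432 now, so the licensee offers 2.432, keeping 17.568.
So by rejecting in round 1, the licensee gets 17.568 next round, worth 0.87 × 17.568 = 15.28416 now.
Offer 14 < 15.28416, so the licensee rejects.

Reject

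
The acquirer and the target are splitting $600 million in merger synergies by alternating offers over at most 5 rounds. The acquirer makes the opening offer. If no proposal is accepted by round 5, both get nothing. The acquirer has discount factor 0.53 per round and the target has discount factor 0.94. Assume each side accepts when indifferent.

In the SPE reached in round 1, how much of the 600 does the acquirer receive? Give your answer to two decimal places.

Solve by backward induction from round 5.
Round 5 (the acquirer proposes): the target will accept anything ≥ 0, so the acquirer offers 0 and keeps 600.
Round 4 (the target proposes): the acquirer can get 600 next round, worth 0.53 × 600 = 318 now. The target offers 318 and keeps 600 − 318 = 282.
Round 3 (the acquirer proposes): the target can get 282 next round, worth 0.94 × 282 = 265.08 now, so the acquirer offers 265.08, keeping 334.92.
Round 2 (the target proposes): the acquirer can get 334.92 next round, worth 0.53 × 334.92 = 177.5076 now, so the target offers 177.5076, keeping 422.4924.
Round 1 (the acquirer proposes): the target can get 422.4924 next round, worth 0.94 × 422.4924 = 397.142856 now. The acquirer offers 397.142856 and keeps 600 − 397.142856 = 202.857144.

202.86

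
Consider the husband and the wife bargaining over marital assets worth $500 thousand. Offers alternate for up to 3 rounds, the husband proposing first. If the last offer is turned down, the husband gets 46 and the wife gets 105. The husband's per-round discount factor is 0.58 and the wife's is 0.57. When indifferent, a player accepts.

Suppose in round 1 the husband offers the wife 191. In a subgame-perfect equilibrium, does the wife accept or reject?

Round 3 (the husband proposes): the wife gets 105 if talks fail, so the husband offers 105 and keeps 395.
Round 2 (the wife proposes): the husband can get 395 next round, worth 0.58 × 395 = 229.1 now, so the wife offers 229.1, keeping 270.9.
So by rejecting in round 1, the wife gets 270.9 next round, worth 0.57 × 270.9 = 154.413 now.
Offer 191 ≥ 154.413, so the wife accepts.

Accept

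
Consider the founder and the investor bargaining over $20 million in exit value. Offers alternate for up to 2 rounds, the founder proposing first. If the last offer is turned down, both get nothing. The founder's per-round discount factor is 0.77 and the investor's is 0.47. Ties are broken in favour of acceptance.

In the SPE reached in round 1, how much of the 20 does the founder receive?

Round 2 (the investor proposes): the founder will accept anything ≥ 0, so the investor offers 0 and keeps 20.
Round 1 (the founder proposes): the investor can get 20 next round, worth 0.47 × 20 = 9.4 now; the founder offers that and keeps 10.6.

10.6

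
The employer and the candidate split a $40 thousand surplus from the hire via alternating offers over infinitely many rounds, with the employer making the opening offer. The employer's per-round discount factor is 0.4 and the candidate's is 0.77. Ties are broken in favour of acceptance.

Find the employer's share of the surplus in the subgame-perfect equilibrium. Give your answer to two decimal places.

13.29

When the employer proposes, the candidate accepts any offer worth at least 0.77 times what the candidate would get by proposing next round; and vice versa.
This gives x = 40 − 0.77y and y = 40 − 0.4x, where x and y are each side's share when it proposes.
Hence (1 − 0.77·0.4)x = 40(1 − 0.77), i.e. 0.692·x = 9.2.
x ≈ 13.2948; the candidate's share is 40 − x ≈ 26.7052.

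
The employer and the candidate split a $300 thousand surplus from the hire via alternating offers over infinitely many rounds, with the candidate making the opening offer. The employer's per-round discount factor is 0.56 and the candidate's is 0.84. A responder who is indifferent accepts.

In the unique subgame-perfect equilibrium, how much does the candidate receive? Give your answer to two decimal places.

Let x be the candidate's share when the candidate proposes and y be the employer's share when the employer proposes.
The employer accepts iff offered ≥ 0.56·y, so x = 300 − 0.56y. Symmetrically y = 300 − 0.84x.
Substituting: x = 300 − 0.56(300 − 0.84x), giving x(1 − 0.84·0.56) = 300(1 − 0.56).
So x = 300 × 0.44 / 0.5296 ≈ 249.2447, and the employer receives 300 − x ≈ 50.7553.

249.24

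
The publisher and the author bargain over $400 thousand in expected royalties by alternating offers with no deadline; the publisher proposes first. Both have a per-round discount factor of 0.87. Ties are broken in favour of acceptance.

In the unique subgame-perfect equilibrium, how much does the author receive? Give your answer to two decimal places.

186.10

Let x be the publisher's share when the publisher proposes and y be the author's share when the author proposes.
The author accepts iff offered ≥ 0.87·y, so x = 400 − 0.87y. Symmetrically y = 400 − 0.87x.
Substituting: x = 400 − 0.87(400 − 0.87x), giving x(1 − 0.87·0.87) = 400(1 − 0.87).
So x = 400 × 0.13 / 0.2431 ≈ 213.9037, and the author receives 400 − x ≈ 186.0963.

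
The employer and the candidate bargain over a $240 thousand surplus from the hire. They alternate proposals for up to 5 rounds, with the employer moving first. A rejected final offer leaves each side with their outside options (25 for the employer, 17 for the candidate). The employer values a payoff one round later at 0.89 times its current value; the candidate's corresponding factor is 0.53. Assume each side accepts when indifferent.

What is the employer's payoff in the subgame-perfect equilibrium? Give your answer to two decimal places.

215.63

Work backward from the last round.
Round 5 (the employer proposes): the candidate gets 17 if talks fail, so the employer offers 17 and keeps 223.
Round 4 (the candidate proposes): the employer can get 223 next round, worth 0.89 × 223 = 198.47 now, so the candidate offers 198.47, keeping 41.53.
Round 3 (the employer proposes): the candidate can get 41.53 next round, worth 0.53 × 41.53 = 22.0109 now. The employer offers 22.0109 and keeps 240 − 22.0109 = 217.9891.
Round 2 (the candidate proposes): the employer can get 217.9891 next round, worth 0.89 × 217.9891 = 194.010299 now. The candidate offers 194.010299 and keeps 240 − 194.010299 = 45.989701.
Round 1 (the employer proposes): the candidate can get 45.989701 next round, worth 0.53 × 45.989701 = 24.37454153 now; the employer offers that and keeps 215.62545847.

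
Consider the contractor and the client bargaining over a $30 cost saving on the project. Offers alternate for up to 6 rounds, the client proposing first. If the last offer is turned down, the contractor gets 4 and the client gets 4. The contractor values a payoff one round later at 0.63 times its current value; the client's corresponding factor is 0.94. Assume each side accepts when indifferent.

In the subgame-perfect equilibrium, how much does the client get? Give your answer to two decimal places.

22.45

Round 6 (the contractor proposes): the client gets 4 if talks fail, so the contractor offers 4 and keeps 26.
Round 5 (the client proposes): the contractor can get 26 next round, worth 0.63 × 26 = 16.38 now. The client offers 16.38 and keeps 30 − 16.38 = 13.62.
Round 4 (the contractor proposes): the client can get 13.62 next round, worth 0.94 × 13.62 = 12.8028 now, so the contractor offers 12.8028, keeping 17.1972.
Round 3 (the client proposes): the contractor can get 17.1972 next round, worth 0.63 × 17.1972 = 10.834236 now; the client offers that and keeps 19.165764.
Round 2 (the contractor proposes): the client can get 19.165764 next round, worth 0.94 × 19.165764 = 18.01581816 now; the contractor offers that and keeps 11.98418184.
Round 1 (the client proposes): the contractor can get 11.98418184 next round, worth 0.63 × 11.98418184 = 7.5500345592 now; the client offers that and keeps 22.4499654408.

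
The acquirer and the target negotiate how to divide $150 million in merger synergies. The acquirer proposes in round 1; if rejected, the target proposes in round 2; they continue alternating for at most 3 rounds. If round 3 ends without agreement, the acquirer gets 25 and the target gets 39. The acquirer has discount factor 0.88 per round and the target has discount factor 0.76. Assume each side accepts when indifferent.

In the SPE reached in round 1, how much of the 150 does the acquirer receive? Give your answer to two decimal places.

110.24

Round 3 (the acquirer proposes): the target gets 39 if talks fail, so the acquirer offers 39 and keeps 111.
Round 2 (the target proposes): the acquirer can get 111 next round, worth 0.88 × 111 = 97.68 now. The target offers 97.68 and keeps 150 − 97.68 = 52.32.
Round 1 (the acquirer proposes): the target can get 52.32 next round, worth 0.76 × 52.32 = 39.7632 now. The acquirer offers 39.7632 and keeps 150 − 39.7632 = 110.2368.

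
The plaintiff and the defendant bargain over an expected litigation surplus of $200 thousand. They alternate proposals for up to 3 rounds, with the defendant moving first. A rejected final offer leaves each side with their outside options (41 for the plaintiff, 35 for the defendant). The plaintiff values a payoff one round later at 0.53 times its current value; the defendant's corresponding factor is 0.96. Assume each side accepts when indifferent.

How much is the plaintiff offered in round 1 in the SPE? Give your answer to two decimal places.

By backward induction:
Round 3 (the defendant proposes): the plaintiff gets 41 if talks fail, so the defendant offers 41 and keeps 159.
Round 2 (the plaintiff proposes): the defendant can get 159 next round, worth 0.96 × 159 = 152.64 now, so the plaintiff offers 152.64, keeping 47.36.
Round 1 (the defendant proposes): the plaintiff can get 47.36 next round, worth 0.53 × 47.36 = 25.1008 now, so the defendant offers 25.1008, keeping 174.8992.

25.10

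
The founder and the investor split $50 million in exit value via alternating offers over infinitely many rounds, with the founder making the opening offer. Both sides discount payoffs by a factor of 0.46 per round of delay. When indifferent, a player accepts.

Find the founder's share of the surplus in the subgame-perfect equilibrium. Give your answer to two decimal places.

Let x be the founder's share when the founder proposes and y be the investor's share when the investor proposes.
The investor accepts iff offered ≥ 0.46·y, so x = 50 − 0.46y. Symmetrically y = 50 − 0.46x.
Substituting: x = 50 − 0.46(50 − 0.46x), giving x(1 − 0.46·0.46) = 50(1 − 0.46).
So x = 50 × 0.54 / 0.7884 ≈ 34.2466, and the investor receives 50 − x ≈ 15.7534.

34.25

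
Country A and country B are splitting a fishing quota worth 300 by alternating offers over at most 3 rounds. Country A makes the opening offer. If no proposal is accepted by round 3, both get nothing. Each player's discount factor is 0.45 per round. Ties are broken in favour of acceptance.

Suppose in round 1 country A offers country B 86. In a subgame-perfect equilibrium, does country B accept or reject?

Round 3 (country A proposes): rejection yields 0 for country B; country A offers 0 and keeps 300.
Round 2 (country B proposes): country A can get 300 next round, worth 0.45 × 300 = 135 now. Country B offers 135 and keeps 300 − 135 = 165.
So by rejecting in round 1, country B gets 165 next round, worth 0.45 × 165 = 74.25 now.
Offer 86 ≥ 74.25, so country B accepts.

Accept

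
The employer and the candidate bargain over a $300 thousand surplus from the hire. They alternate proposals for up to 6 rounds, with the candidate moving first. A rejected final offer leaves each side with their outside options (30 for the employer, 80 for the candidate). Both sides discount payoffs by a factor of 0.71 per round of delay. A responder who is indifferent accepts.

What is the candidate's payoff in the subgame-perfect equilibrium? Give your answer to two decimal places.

167.40

Round 6 (the employer proposes): the candidate gets 80 if talks fail, so the employer offers 80 and keeps 220.
Round 5 (the candidate proposes): the employer can get 220 next round, worth 0.71 × 220 = 156.2 now. The candidate offers 156.2 and keeps 300 − 156.2 = 143.8.
Round 4 (the employer proposes): the candidate can get 143.8 next round, worth 0.71 × 143.8 = 102.098 now. The employer offers 102.098 and keeps 300 − 102.098 = 197.902.
Round 3 (the candidate proposes): the employer can get 197.902 next round, worth 0.71 × 197.902 = 140.51042 now, so the candidate offers 140.51042, keeping 159.48958.
Round 2 (the employer proposes): the candidate can get 159.48958 next round, worth 0.71 × 159.48958 = 113.2376018 now, so the employer offers 113.2376018, keeping 186.7623982.
Round 1 (the candidate proposes): the employer can get 186.7623982 next round, worth 0.71 × 186.7623982 = 132.601302722 now, so the candidate offers 132.601302722, keeping 167.398697278.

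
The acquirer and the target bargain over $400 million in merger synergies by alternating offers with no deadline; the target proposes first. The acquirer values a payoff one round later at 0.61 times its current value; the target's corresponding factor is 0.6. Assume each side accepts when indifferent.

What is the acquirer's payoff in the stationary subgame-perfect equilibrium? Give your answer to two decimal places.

When the target proposes, the acquirer accepts any offer worth at least 0.61 times what the acquirer would get by proposing next round; and vice versa.
This gives x = 400 − 0.61y and y = 400 − 0.6x, where x and y are each side's share when it proposes.
Hence (1 − 0.61·0.6)x = 400(1 − 0.61), i.e. 0.634·x = 156.
x ≈ 246.0568; the acquirer's share is 400 − x ≈ 153.9432.

153.94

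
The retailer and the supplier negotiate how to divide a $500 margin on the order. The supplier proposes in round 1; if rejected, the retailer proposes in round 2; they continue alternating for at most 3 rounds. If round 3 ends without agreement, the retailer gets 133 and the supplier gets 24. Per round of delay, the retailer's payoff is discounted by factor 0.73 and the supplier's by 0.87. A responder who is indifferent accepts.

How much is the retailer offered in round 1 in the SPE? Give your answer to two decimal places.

Solve by backward induction from round 3.
Round 3 (the supplier proposes): the retailer gets 133 if talks fail, so the supplier offers 133 and keeps 367.
Round 2 (the retailer proposes): the supplier can get 367 next round, worth 0.87 × 367 = 319.29 now; the retailer offers that and keeps 180.71.
Round 1 (the supplier proposes): the retailer can get 180.71 next round, worth 0.73 × 180.71 = 131.9183 now, so the supplier offers 131.9183, keeping 368.0817.

131.92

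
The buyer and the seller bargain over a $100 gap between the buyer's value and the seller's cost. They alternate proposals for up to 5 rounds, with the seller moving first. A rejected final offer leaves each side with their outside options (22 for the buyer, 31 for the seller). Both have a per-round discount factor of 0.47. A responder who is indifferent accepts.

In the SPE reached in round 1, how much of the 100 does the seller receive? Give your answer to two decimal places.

68.51

Solve by backward induction from round 5.
Round 5 (the seller proposes): the buyer gets 22 if talks fail, so the seller offers 22 and keeps 78.
Round 4 (the buyer proposes): the seller can get 78 next round, worth 0.47 × 78 = 36.66 now; the buyer offers that and keeps 63.34.
Round 3 (the seller proposes): the buyer can get 63.34 next round, worth 0.47 × 63.34 = 29.7698 now. The seller offers 29.7698 and keeps 100 − 29.7698 = 70.2302.
Round 2 (the buyer proposes): the seller can get 70.2302 next round, worth 0.47 × 70.2302 = 33.008194 now; the buyer offers that and keeps 66.991806.
Round 1 (the seller proposes): the buyer can get 66.991806 next round, worth 0.47 × 66.991806 = 31.48614882 now; the seller offers that and keeps 68.51385118.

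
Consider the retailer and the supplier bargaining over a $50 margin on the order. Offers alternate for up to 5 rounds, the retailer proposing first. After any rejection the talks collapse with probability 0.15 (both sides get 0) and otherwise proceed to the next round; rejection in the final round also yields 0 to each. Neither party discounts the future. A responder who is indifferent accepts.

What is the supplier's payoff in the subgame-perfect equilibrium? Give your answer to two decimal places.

By backward induction:
Round 5 (the retailer proposes): rejection yields 0 for the supplier; the retailer offers 0 and keeps 50.
Round 4 (the supplier proposes): rejecting gives the retailer an expected 0.85 × 50 = 42.5; the supplier offers that and keeps 7.5.
Round 3 (the retailer proposes): rejecting gives the supplier an expected 0.85 × 7.5 = 6.375; the retailer offers that and keeps 43.625.
Round 2 (the supplier proposes): rejecting gives the retailer an expected 0.85 × 43.625 = 37.08125; the supplier offers that and keeps 12.91875.
Round 1 (the retailer proposes): rejecting gives the supplier an expected 0.85 × 12.91875 = 10.9809375; the retailer offers that and keeps 39.0190625.

10.98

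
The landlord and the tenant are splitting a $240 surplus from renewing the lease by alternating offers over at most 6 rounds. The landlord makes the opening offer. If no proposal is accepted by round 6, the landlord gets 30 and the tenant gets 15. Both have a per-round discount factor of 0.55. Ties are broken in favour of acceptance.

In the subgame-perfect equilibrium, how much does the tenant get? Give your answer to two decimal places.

Solve by backward induction from round 6.
Round 6 (the tenant proposes): the landlord gets 30 if talks fail, so the tenant offers 30 and keeps 210.
Round 5 (the landlord proposes): the tenant can get 210 next round, worth 0.55 × 210 = 115.5 now, so the landlord offers 115.5, keeping 124.5.
Round 4 (the tenant proposes): the landlord can get 124.5 next round, worth 0.55 × 124.5 = 68.475 now; the tenant offers that and keeps 171.525.
Round 3 (the landlord proposes): the tenant can get 171.525 next round, worth 0.55 × 171.525 = 94.33875 now. The landlord offers 94.33875 and keeps 240 − 94.33875 = 145.66125.
Round 2 (the tenant proposes): the landlord can get 145.66125 next round, worth 0.55 × 145.66125 = 80.1136875 now, so the tenant offers 80.1136875, keeping 159.8863125.
Round 1 (the landlord proposes): the tenant can get 159.8863125 next round, worth 0.55 × 159.8863125 = 87.937471875 now. The landlord offers 87.937471875 and keeps 240 − 87.937471875 = 152.062528125.

87.94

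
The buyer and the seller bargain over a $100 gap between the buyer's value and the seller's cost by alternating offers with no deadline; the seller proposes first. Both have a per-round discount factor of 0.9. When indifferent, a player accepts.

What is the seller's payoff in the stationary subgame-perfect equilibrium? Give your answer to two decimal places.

52.63

In a stationary SPE each proposer offers the other exactly their discounted continuation value.
If the seller keeps x when proposing and the buyer keeps y when proposing, then x = 100 − 0.9y and y = 100 − 0.9x.
Solving: x = 100(1 − 0.9) / (1 − 0.9·0.9) = 10 / 0.19 ≈ 52.6316.
The buyer gets 100 − 52.6316 ≈ 47.3684.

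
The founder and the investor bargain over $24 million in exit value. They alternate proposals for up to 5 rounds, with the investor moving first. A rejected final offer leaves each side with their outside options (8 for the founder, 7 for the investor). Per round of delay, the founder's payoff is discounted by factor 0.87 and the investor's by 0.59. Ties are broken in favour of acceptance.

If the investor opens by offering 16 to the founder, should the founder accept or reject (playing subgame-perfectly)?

Accept

Round 5 (the investor proposes): the founder gets 8 if talks fail, so the investor offers 8 and keeps 16.
Round 4 (the founder proposes): the investor can get 16 next round, worth 0.59 × 16 = 9.44 now. The founder offers 9.44 and keeps 24 − 9.44 = 14.56.
Round 3 (the investor proposes): the founder can get 14.56 next round, worth 0.87 × 14.56 = 12.6672 now; the investor offers that and keeps 11.3328.
Round 2 (the founder proposes): the investor can get 11.3328 next round, worth 0.59 × 11.3328 = 6.686352 now; the founder offers that and keeps 17.313648.
So by rejecting in round 1, the founder gets 17.313648 next round, worth 0.87 × 17.313648 = 15.06287376 now.
Offer 16 ≥ 15.06287376, so the founder accepts.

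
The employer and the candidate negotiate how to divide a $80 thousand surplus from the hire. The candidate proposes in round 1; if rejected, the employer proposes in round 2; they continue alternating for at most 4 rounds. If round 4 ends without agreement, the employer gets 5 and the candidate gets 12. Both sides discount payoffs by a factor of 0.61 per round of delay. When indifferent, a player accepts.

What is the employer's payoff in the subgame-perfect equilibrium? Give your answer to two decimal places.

34.47

Round 4 (the employer proposes): the candidate gets 12 if talks fail, so the employer offers 12 and keeps 68.
Round 3 (the candidate proposes): the employer can get 68 next round, worth 0.61 × 68 = 41.48 now; the candidate offers that and keeps 38.52.
Round 2 (the employer proposes): the candidate can get 38.52 next round, worth 0.61 × 38.52 = 23.4972 now. The employer offers 23.4972 and keeps 80 − 23.4972 = 56.5028.
Round 1 (the candidate proposes): the employer can get 56.5028 next round, worth 0.61 × 56.5028 = 34.466708 now. The candidate offers 34.466708 and keeps 80 − 34.466708 = 45.533292.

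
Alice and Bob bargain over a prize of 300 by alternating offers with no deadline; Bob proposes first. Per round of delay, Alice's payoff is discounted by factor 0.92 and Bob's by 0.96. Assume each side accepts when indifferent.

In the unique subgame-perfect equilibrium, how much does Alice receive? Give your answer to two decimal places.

94.52

Let x be Bob's share when Bob proposes and y be Alice's share when Alice proposes.
Alice accepts iff offered ≥ 0.92·y, so x = 300 − 0.92y. Symmetrically y = 300 − 0.96x.
Substituting: x = 300 − 0.92(300 − 0.96x), giving x(1 − 0.96·0.92) = 300(1 − 0.92).
So x = 300 × 0.08 / 0.1168 ≈ 205.4795, and Alice receives 300 − x ≈ 94.5205.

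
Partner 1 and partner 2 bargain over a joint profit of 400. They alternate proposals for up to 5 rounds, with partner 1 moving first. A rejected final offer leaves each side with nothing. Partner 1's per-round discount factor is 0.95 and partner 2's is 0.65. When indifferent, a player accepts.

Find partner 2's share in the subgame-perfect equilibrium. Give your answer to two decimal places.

Solve by backward induction from round 5.
Round 5 (partner 1 proposes): partner 2 will accept anything ≥ 0, so partner 1 offers 0 and keeps 400.
Round 4 (partner 2 proposes): partner 1 can get 400 next round, worth 0.95 × 400 = 380 now, so partner 2 offers 380, keeping 20.
Round 3 (partner 1 proposes): partner 2 can get 20 next round, worth 0.65 × 20 = 13 now. Partner 1 offers 13 and keeps 400 − 13 = 387.
Round 2 (partner 2 proposes): partner 1 can get 387 next round, worth 0.95 × 387 = 367.65 now; partner 2 offers that and keeps 32.35.
Round 1 (partner 1 proposes): partner 2 can get 32.35 next round, worth 0.65 × 32.35 = 21.0275 now, so partner 1 offers 21.0275, keeping 378.9725.

21.03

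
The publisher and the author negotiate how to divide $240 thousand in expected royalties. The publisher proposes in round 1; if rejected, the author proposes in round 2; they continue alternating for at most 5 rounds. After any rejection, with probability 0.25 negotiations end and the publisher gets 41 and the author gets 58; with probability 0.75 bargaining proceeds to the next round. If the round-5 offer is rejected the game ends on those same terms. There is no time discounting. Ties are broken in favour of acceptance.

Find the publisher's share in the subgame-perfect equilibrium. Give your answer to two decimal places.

Round 5 (the publisher proposes): the author gets 58 if talks fail, so the publisher offers 58 and keeps 182.
Round 4 (the author proposes): rejecting gives the publisher an expected 0.75 × 182 + 0.25 × 41 = 146.75. The author offers 146.75 and keeps 240 − 146.75 = 93.25.
Round 3 (the publisher proposes): rejecting gives the author an expected 0.75 × 93.25 + 0.25 × 58 = 84.4375, so the publisher offers 84.4375, keeping 155.5625.
Round 2 (the author proposes): rejecting gives the publisher an expected 0.75 × 155.5625 + 0.25 × 41 = 126.921875, so the author offers 126.921875, keeping 113.078125.
Round 1 (the publisher proposes): rejecting gives the author an expected 0.75 × 113.078125 + 0.25 × 58 = 99.30859375, so the publisher offers 99.30859375, keeping 140.69140625.

140.69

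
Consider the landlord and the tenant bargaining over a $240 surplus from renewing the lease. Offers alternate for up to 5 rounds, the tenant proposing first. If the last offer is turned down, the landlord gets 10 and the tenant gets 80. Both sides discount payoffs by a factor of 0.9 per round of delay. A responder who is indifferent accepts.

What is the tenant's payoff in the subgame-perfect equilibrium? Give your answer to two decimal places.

Work backward from the last round.
Round 5 (the tenant proposes): the landlord gets 10 if talks fail, so the tenant offers 10 and keeps 230.
Round 4 (the landlord proposes): the tenant can get 230 next round, worth 0.9 × 230 = 207 now, so the landlord offers 207, keeping 33.
Round 3 (the tenant proposes): the landlord can get 33 next round, worth 0.9 × 33 = 29.7 now, so the tenant offers 29.7, keeping 210.3.
Round 2 (the landlord proposes): the tenant can get 210.3 next round, worth 0.9 × 210.3 = 189.27 now; the landlord offers that and keeps 50.73.
Round 1 (the tenant proposes): the landlord can get 50.73 next round, worth 0.9 × 50.73 = 45.657 now, so the tenant offers 45.657, keeping 194.343.

194.34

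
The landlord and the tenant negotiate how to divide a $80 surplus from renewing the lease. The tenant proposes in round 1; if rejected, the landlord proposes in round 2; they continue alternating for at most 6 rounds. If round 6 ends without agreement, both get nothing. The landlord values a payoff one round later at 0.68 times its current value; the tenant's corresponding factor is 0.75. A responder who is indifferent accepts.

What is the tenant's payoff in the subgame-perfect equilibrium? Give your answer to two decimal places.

Round 6 (the landlord proposes): rejection yields 0 for the tenant; the landlord offers 0 and keeps 80.
Round 5 (the tenant proposes): the landlord can get 80 next round, worth 0.68 × 80 = 54.4 now. The tenant offers 54.4 and keeps 80 − 54.4 = 25.6.
Round 4 (the landlord proposes): the tenant can get 25.6 next round, worth 0.75 × 25.6 = 19.2 now. The landlord offers 19.2 and keeps 80 − 19.2 = 60.8.
Round 3 (the tenant proposes): the landlord can get 60.8 next round, worth 0.68 × 60.8 = 41.344 now; the tenant offers that and keeps 38.656.
Round 2 (the landlord proposes): the tenant can get 38.656 next round, worth 0.75 × 38.656 = 28.992 now. The landlord offers 28.992 and keeps 80 − 28.992 = 51.008.
Round 1 (the tenant proposes): the landlord can get 51.008 next round, worth 0.68 × 51.008 = 34.68544 now. The tenant offers 34.68544 and keeps 80 − 34.68544 = 45.31456.

45.31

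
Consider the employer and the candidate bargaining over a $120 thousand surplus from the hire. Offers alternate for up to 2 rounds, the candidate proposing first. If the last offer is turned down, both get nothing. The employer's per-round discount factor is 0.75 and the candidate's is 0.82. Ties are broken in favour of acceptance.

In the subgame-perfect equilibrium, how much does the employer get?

90

Round 2 (the employer proposes): rejection yields 0 for the candidate; the employer offers 0 and keeps 120.
Round 1 (the candidate proposes): the employer can get 120 next round, worth 0.75 × 120 = 90 now, so the candidate offers 90, keeping 30.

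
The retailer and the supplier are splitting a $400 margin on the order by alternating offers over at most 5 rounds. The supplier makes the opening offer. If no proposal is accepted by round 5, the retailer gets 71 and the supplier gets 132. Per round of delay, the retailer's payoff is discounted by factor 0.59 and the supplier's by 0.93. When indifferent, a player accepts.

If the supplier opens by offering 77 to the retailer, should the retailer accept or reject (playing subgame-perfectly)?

Accept

Round 5 (the supplier proposes): the retailer gets 71 if talks fail, so the supplier offers 71 and keeps 329.
Round 4 (the retailer proposes): the supplier can get 329 next round, worth 0.93 × 329 = 305.97 now, so the retailer offers 305.97, keeping 94.03.
Round 3 (the supplier proposes): the retailer can get 94.03 next round, worth 0.59 × 94.03 = 55.4777 now. The supplier offers 55.4777 and keeps 400 − 55.4777 = 344.5223.
Round 2 (the retailer proposes): the supplier can get 344.5223 next round, worth 0.93 × 344.5223 = 320.405739 now. The retailer offers 320.405739 and keeps 400 − 320.405739 = 79.594261.
So by rejecting in round 1, the retailer gets 79.594261 next round, worth 0.59 × 79.594261 = 46.96061399 now.
Offer 77 ≥ 46.96061399, so the retailer accepts.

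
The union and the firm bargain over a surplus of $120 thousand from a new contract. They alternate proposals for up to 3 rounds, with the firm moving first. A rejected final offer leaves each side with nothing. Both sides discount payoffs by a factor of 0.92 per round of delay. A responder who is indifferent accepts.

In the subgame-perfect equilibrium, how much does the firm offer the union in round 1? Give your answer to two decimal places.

8.83

Solve by backward induction from round 3.
Round 3 (the firm proposes): the union will accept anything ≥ 0, so the firm offers 0 and keeps 120.
Round 2 (the union proposes): the firm can get 120 next round, worth 0.92 × 120 = 110.4 now, so the union offers 110.4, keeping 9.6.
Round 1 (the firm proposes): the union can get 9.6 next round, worth 0.92 × 9.6 = 8.832 now. The firm offers 8.832 and keeps 120 − 8.832 = 111.168.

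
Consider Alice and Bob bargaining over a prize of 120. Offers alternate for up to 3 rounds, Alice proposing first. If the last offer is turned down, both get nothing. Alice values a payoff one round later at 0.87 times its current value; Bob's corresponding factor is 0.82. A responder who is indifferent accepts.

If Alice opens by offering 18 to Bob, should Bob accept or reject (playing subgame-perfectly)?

Accept

Work out Bob's continuation value if the offer is rejected.
Round 3 (Alice proposes): rejection yields 0 for Bob; Alice offers 0 and keeps 120.
Round 2 (Bob proposes): Alice can get 120 next round, worth 0.87 × 120 = 104.4 now. Bob offers 104.4 and keeps 120 − 104.4 = 15.6.
So by rejecting in round 1, Bob gets 15.6 next round, worth 0.82 × 15.6 = 12.792 now.
Offer 18 ≥ 12.792, so Bob accepts.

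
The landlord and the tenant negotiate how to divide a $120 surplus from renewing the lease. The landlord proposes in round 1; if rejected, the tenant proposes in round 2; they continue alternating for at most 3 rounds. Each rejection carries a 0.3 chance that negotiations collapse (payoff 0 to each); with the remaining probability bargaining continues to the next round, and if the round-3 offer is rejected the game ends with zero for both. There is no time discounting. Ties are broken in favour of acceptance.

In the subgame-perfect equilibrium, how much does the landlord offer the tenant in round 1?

25.2

By backward induction:
Round 3 (the landlord proposes): rejection yields 0 for the tenant; the landlord offers 0 and keeps 120.
Round 2 (the tenant proposes): rejecting gives the landlord an expected 0.7 × 120 = 84; the tenant offers that and keeps 36.
Round 1 (the landlord proposes): rejecting gives the tenant an expected 0.7 × 36 = 25.2. The landlord offers 25.2 and keeps 120 − 25.2 = 94.8.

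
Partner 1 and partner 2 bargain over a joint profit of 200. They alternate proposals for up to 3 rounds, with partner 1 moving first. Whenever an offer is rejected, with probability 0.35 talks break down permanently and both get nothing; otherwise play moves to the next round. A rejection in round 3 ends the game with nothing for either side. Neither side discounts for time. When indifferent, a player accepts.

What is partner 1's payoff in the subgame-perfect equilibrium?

154.5

Round 3 (partner 1 proposes): rejection yields 0 for partner 2; partner 1 offers 0 and keeps 200.
Round 2 (partner 2 proposes): rejecting gives partner 1 an expected 0.65 × 200 = 130, so partner 2 offers 130, keeping 70.
Round 1 (partner 1 proposes): rejecting gives partner 2 an expected 0.65 × 70 = 45.5, so partner 1 offers 45.5, keeping 154.5.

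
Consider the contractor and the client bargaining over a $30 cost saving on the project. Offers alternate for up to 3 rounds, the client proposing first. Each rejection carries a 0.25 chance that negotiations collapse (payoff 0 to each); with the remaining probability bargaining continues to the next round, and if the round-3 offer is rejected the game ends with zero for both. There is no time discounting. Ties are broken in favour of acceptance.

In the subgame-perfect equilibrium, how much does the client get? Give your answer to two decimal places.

By backward induction:
Round 3 (the client proposes): rejection yields 0 for the contractor; the client offers 0 and keeps 30.
Round 2 (the contractor proposes): rejecting gives the client an expected 0.75 × 30 = 22.5, so the contractor offers 22.5, keeping 7.5.
Round 1 (the client proposes): rejecting gives the contractor an expected 0.75 × 7.5 = 5.625; the client offers that and keeps 24.375.

24.38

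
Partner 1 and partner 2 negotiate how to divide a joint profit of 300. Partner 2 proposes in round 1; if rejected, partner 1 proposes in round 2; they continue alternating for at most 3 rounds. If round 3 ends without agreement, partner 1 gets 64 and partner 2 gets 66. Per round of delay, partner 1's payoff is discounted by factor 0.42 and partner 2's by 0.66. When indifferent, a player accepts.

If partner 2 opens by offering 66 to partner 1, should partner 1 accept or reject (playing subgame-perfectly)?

Round 3 (partner 2 proposes): partner 1 gets 64 if talks fail, so partner 2 offers 64 and keeps 236.
Round 2 (partner 1 proposes): partner 2 can get 236 next round, worth 0.66 × 236 = 155.76 now, so partner 1 offers 155.76, keeping 144.24.
So by rejecting in round 1, partner 1 gets 144.24 next round, worth 0.42 × 144.24 = 60.5808 now.
Offer 66 ≥ 60.5808, so partner 1 accepts.

Accept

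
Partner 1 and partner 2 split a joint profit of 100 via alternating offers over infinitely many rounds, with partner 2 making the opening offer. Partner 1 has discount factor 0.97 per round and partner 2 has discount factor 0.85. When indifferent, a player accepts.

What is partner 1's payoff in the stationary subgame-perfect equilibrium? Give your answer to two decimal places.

82.91

In a stationary SPE each proposer offers the other exactly their discounted continuation value.
If partner 2 keeps x when proposing and partner 1 keeps y when proposing, then x = 100 − 0.97y and y = 100 − 0.85x.
Solving: x = 100(1 − 0.97) / (1 − 0.85·0.97) = 3 / 0.1755 ≈ 17.0940.
Partner 1 gets 100 − 17.0940 ≈ 82.9060.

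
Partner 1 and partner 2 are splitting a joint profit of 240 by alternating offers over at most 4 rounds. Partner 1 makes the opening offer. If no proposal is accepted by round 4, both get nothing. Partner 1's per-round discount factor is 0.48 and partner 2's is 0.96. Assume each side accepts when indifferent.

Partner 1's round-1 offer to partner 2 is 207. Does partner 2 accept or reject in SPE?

Reject

Round 4 (partner 2 proposes): partner 1 will accept anything ≥ 0, so partner 2 offers 0 and keeps 240.
Round 3 (partner 1 proposes): partner 2 can get 240 next round, worth 0.96 × 240 = 230.4 now; partner 1 offers that and keeps 9.6.
Round 2 (partner 2 proposes): partner 1 can get 9.6 next round, worth 0.48 × 9.6 = 4.608 now, so partner 2 offers 4.608, keeping 235.392.
So by rejecting in round 1, partner 2 gets 235.392 next round, worth 0.96 × 235.392 = 225.97632 now.
Offer 207 < 225.97632, so partner 2 rejects.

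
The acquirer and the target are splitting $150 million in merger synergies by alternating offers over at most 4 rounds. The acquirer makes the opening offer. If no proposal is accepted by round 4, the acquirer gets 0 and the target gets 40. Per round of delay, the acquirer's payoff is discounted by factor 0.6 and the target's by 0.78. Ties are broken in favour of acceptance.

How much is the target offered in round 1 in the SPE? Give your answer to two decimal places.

Round 4 (the target proposes): the acquirer will accept anything ≥ 0, so the target offers 0 and keeps 150.
Round 3 (the acquirer proposes): the target can get 150 next round, worth 0.78 × 150 = 117 now, so the acquirer offers 117, keeping 33.
Round 2 (the target proposes): the acquirer can get 33 next round, worth 0.6 × 33 = 19.8 now, so the target offers 19.8, keeping 130.2.
Round 1 (the acquirer proposes): the target can get 130.2 next round, worth 0.78 × 130.2 = 101.556 now, so the acquirer offers 101.556, keeping 48.444.

101.56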